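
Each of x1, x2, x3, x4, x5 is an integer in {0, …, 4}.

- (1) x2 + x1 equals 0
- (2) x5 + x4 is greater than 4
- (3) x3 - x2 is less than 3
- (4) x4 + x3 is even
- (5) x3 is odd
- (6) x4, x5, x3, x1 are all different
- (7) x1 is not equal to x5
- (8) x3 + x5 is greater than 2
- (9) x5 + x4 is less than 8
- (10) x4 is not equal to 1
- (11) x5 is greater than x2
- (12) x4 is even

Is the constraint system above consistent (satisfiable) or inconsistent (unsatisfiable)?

Constraint 12 makes x4 even and constraint 5 makes x3 odd, so x4 + x3 must be odd. Constraint 4 says x4 + x3 is even — contradiction.

Unsatisfiable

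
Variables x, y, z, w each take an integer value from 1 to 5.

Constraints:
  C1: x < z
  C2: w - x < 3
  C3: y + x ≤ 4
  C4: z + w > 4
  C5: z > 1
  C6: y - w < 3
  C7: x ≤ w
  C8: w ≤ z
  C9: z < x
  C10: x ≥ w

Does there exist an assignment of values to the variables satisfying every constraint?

Constraints 7, 8, and 9 give x ≤ w, w ≤ z, z < x. Chaining: x ≤ w ≤ z < x, which forces x < x — impossible.

Unsatisfiable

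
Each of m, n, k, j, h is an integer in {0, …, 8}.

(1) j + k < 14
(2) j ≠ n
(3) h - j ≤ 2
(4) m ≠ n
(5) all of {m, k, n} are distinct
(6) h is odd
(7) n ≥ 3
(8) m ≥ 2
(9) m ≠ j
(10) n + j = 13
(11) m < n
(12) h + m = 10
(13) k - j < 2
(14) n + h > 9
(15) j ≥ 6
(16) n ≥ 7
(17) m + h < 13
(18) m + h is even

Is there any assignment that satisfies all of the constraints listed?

Satisfiable

The assignment m = 5, n = 7, k = 6, j = 6, h = 5 works:
  constraint 1 holds since j + k = 12.
  constraint 3 holds since h - j = -1.
The rest check out directly.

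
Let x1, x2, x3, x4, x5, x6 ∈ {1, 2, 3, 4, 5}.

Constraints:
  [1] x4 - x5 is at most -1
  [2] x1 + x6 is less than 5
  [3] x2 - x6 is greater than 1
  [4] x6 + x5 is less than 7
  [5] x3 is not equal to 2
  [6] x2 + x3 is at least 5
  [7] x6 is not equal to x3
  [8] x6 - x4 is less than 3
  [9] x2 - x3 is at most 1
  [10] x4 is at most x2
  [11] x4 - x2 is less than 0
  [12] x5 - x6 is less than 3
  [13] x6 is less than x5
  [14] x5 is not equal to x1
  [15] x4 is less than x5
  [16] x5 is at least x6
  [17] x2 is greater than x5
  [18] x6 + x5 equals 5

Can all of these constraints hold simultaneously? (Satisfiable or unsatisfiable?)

Try x1 = 1, x2 = 4, x3 = 3, x4 = 1, x5 = 3, x6 = 2.
Check constraint 1: x4 - x5 = -2; constraint 2: x1 + x6 = 3; constraint 3: x2 - x6 = 2. The remaining constraints are straightforward to verify.

Satisfiable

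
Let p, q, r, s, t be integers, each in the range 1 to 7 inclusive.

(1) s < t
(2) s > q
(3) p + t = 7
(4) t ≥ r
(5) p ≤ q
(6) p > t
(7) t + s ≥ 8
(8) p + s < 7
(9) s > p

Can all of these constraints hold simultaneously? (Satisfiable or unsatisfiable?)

Unsatisfiable

Constraints 1, 2, 5, and 6 give s < t, t < p, p ≤ q, q < s. Chaining: s < t < p ≤ q < s, which forces s < s — impossible.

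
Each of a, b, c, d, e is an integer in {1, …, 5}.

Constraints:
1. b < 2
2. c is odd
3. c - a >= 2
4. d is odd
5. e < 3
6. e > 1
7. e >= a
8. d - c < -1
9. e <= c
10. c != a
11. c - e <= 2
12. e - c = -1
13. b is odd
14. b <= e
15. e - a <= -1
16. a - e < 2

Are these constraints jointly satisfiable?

Unsatisfiable

Constraints 3, 11, and 15 give c − a ≥ 2, a − e ≥ 1, e − c ≥ -2.
Adding all 3 inequalities: the left sides telescope to 0, and the right sides sum to 2 + 1 + (-2) = 1. So 0 ≥ 1, which is false.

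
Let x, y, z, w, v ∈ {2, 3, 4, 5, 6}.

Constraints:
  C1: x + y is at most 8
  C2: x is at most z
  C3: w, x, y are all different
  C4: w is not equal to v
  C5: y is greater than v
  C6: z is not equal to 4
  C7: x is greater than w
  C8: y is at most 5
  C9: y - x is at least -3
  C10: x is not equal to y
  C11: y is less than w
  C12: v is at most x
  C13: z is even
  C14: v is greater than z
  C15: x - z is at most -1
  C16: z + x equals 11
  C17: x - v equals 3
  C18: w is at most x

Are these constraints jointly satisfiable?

Unsatisfiable

Constraints 5, 7, 11, 14, and 15 give y < w, w < x, x < z, z < v, v < y. Chaining: y < w < x < z < v < y, which forces y < y — impossible.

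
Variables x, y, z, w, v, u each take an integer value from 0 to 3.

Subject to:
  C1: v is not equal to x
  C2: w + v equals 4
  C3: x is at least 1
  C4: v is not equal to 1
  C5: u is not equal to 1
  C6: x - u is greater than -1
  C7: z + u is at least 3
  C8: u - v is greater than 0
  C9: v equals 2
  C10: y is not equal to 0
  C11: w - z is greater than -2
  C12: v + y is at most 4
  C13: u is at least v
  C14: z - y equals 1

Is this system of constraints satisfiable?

The assignment x = 3, y = 1, z = 2, w = 2, v = 2, u = 3 works:
  constraint 2 holds since w + v = 4.
  constraint 6 holds since x - u = 0.
The rest check out directly.

Satisfiable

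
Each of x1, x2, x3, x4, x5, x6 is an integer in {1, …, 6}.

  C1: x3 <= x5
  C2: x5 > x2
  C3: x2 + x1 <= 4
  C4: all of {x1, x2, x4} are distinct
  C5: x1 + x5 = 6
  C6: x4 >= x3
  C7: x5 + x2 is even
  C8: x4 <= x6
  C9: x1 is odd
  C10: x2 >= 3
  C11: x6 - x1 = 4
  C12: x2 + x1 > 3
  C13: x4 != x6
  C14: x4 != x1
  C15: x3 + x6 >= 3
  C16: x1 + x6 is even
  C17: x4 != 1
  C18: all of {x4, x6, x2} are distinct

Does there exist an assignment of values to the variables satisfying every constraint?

One satisfying assignment is x1 = 1, x2 = 3, x3 = 1, x4 = 2, x5 = 5, x6 = 5.
For the less obvious constraints — constraint 3: x2 + x1 = 4; constraint 5: x1 + x5 = 6 — and the others hold by inspection.

Satisfiable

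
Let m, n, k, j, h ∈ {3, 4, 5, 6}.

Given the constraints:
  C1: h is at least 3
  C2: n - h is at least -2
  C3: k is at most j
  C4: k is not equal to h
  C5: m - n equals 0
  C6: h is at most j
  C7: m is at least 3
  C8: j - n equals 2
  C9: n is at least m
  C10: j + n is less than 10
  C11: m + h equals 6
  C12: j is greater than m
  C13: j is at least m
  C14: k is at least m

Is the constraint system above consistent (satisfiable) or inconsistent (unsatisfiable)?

Satisfiable

Take m = 3, n = 3, k = 4, j = 5, h = 3. Then constraint 2: n - h = 0; constraint 5: m - n = 0; constraint 8: j - n = 2, and every other listed constraint is also met.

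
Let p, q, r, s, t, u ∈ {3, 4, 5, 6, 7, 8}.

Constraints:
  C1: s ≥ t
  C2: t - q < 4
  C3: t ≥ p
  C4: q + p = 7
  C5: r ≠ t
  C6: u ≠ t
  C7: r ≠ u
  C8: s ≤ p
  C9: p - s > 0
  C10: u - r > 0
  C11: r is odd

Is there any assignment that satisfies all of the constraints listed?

Constraints 1, 3, and 9 give s < p, p ≤ t, t ≤ s. Chaining: s < p ≤ t ≤ s, which forces s < s — impossible.

Unsatisfiable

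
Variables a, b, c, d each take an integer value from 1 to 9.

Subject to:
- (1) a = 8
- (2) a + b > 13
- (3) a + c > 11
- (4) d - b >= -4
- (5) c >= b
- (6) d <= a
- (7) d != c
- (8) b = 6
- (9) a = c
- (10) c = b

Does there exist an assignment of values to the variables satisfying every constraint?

Constraint 1 fixes a = 8 and constraint 8 fixes b = 6. Constraints 9 and 10 give a = c = b, so a = b. But 8 ≠ 6 — contradiction.

Unsatisfiable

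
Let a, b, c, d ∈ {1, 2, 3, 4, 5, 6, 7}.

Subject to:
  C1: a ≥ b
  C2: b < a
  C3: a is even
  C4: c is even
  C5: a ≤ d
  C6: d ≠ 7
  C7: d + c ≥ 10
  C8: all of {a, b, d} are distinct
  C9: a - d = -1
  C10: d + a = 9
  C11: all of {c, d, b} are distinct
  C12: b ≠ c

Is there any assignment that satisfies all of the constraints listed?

Satisfiable

Setting (a, b, c, d) = (4, 2, 6, 5) satisfies everything: constraint 7: d + c = 11; constraint 9: a - d = -1; constraint 10: d + a = 9, and the others follow.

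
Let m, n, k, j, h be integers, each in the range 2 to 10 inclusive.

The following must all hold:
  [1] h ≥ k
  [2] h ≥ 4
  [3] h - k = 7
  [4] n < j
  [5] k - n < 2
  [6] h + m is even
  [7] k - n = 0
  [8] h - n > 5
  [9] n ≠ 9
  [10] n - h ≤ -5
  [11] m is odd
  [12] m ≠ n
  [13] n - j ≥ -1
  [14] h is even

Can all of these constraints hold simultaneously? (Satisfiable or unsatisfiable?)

Constraint 14 makes h even and constraint 11 makes m odd, so h + m must be odd. Constraint 6 says h + m is even — contradiction.

Unsatisfiable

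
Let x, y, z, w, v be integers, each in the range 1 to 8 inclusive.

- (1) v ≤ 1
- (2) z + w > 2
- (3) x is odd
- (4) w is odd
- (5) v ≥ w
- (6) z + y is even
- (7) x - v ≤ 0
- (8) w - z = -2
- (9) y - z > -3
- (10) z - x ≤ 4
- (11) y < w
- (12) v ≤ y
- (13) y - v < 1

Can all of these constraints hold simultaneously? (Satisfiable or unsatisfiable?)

Unsatisfiable

Constraints 5, 11, and 12 give v ≤ y, y < w, w ≤ v. Chaining: v ≤ y < w ≤ v, which forces v < v — impossible.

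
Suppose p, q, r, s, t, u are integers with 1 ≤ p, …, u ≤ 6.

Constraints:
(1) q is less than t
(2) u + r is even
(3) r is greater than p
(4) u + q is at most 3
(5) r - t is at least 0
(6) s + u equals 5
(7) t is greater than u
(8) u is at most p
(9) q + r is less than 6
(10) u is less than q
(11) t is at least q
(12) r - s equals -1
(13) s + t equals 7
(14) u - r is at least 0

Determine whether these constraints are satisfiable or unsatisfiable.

Constraints 1, 5, 10, and 14 give u < q, q < t, t ≤ r, r ≤ u. Chaining: u < q < t ≤ r ≤ u, which forces u < u — impossible.

Unsatisfiable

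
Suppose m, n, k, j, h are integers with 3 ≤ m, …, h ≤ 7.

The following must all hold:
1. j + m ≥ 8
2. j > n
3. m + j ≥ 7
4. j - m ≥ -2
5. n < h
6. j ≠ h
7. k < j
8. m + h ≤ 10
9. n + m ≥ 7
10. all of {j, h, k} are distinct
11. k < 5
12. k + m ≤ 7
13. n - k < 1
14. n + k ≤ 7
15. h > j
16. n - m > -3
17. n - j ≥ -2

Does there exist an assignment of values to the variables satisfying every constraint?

The assignment m = 4, n = 3, k = 3, j = 5, h = 6 works:
  constraint 1 holds since j + m = 9.
  constraint 3 holds since m + j = 9.
  constraint 4 holds since j - m = 1.
The rest check out directly.

Satisfiable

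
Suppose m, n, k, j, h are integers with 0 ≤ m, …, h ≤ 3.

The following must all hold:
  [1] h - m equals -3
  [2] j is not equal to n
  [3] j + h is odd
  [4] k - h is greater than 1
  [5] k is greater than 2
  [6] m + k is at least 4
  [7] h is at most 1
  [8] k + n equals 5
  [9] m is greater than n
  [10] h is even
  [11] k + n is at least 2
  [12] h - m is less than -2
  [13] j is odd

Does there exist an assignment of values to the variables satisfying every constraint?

Try m = 3, n = 2, k = 3, j = 1, h = 0.
Check constraint 1: h - m = -3; constraint 4: k - h = 3; constraint 6: m + k = 6. The remaining constraints are straightforward to verify.

Satisfiable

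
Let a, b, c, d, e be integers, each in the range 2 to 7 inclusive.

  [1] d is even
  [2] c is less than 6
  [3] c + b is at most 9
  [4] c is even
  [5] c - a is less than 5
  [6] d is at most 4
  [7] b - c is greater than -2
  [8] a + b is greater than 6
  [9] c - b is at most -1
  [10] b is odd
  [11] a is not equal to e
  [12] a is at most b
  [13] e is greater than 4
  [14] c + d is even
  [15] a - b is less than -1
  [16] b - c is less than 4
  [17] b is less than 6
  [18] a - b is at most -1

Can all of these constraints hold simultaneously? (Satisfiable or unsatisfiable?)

Take a = 2, b = 5, c = 4, d = 2, e = 6. Then constraint 3: c + b = 9; constraint 5: c - a = 2, and every other listed constraint is also met.

Satisfiable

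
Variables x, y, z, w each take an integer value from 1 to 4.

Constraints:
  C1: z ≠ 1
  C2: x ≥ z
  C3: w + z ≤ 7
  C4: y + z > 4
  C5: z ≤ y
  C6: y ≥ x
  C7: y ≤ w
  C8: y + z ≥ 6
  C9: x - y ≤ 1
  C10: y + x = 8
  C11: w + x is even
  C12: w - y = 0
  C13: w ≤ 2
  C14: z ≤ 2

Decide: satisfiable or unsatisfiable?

From constraints 7 and 13: y ≤ w ≤ 2. From constraint 14: z ≤ 2. Hence y + z ≤ 4. But constraint 8 requires y + z ≥ 6, and 6 > 4. Contradiction.

Unsatisfiable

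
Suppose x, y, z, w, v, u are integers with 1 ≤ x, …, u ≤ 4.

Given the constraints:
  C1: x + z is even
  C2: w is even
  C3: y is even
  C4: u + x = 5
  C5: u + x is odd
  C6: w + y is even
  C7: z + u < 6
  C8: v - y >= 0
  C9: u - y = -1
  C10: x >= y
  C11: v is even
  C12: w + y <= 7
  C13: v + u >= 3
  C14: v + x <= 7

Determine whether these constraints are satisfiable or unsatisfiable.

Satisfiable

One satisfying assignment is x = 4, y = 2, z = 4, w = 4, v = 2, u = 1.
For the less obvious constraints — constraint 4: u + x = 5; constraint 7: z + u = 5; constraint 8: v - y = 0 — and the others hold by inspection.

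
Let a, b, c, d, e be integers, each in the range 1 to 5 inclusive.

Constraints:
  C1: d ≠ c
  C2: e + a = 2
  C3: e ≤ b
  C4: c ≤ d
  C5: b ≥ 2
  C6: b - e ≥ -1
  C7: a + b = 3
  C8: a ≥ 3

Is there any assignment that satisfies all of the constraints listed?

From constraint 8: a ≥ 3. From constraint 5: b ≥ 2. Hence a + b ≥ 5. But constraint 7 requires a + b = 3, and 3 < 5. Contradiction.

Unsatisfiable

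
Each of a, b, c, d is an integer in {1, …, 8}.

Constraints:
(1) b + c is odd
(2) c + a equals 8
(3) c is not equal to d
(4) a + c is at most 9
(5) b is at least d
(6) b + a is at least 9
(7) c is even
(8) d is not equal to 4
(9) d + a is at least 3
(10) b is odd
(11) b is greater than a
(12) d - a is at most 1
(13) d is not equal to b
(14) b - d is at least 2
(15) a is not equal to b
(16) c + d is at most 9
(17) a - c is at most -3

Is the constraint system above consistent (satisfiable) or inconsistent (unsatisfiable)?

Satisfiable

Setting (a, b, c, d) = (2, 7, 6, 2) satisfies everything: constraint 2: c + a = 8; constraint 4: a + c = 8, and the others follow.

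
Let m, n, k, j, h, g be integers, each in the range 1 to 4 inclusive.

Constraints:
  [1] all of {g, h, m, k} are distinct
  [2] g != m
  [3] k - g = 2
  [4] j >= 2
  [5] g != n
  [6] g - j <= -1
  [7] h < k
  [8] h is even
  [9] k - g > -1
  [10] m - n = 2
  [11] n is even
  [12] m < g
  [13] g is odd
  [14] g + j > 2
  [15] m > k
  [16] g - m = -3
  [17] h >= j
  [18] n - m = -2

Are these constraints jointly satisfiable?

Unsatisfiable

Constraints 6, 7, 12, 15, and 17 give m < g, g < j, j ≤ h, h < k, k < m. Chaining: m < g < j ≤ h < k < m, which forces m < m — impossible.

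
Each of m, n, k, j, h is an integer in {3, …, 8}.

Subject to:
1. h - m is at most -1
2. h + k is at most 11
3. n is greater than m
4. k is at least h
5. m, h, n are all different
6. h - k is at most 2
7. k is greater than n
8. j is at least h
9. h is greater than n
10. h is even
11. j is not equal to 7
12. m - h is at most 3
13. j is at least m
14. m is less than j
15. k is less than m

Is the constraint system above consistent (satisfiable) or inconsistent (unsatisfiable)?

Unsatisfiable

Constraints 3, 4, 9, and 15 give n < h, h ≤ k, k < m, m < n. Chaining: n < h ≤ k < m < n, which forces n < n — impossible.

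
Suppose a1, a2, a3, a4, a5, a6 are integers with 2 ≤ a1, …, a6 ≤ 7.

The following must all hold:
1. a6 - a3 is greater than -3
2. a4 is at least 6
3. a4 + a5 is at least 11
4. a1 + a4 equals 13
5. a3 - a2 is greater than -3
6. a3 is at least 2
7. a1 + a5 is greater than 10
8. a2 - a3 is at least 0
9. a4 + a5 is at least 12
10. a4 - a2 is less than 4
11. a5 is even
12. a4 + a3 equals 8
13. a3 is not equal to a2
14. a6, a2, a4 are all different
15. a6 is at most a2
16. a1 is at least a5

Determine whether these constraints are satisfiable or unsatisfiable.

The assignment a1 = 7, a2 = 3, a3 = 2, a4 = 6, a5 = 6, a6 = 2 works:
  constraint 1 holds since a6 - a3 = 0.
  constraint 3 holds since a4 + a5 = 12.
The rest check out directly.

Satisfiable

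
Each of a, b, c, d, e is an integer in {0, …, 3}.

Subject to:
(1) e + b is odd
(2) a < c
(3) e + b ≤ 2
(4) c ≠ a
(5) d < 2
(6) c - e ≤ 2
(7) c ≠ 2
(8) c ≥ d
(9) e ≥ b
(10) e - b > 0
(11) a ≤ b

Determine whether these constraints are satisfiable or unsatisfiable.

Satisfiable

The assignment a = 0, b = 0, c = 1, d = 1, e = 1 works:
  constraint 3 holds since e + b = 1.
  constraint 6 holds since c - e = 0.
The rest check out directly.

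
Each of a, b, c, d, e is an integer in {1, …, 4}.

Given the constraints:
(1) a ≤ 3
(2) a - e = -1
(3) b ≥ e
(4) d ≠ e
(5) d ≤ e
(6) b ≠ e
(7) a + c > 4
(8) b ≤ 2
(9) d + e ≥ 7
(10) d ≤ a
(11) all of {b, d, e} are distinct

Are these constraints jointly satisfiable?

From constraints 1 and 10: d ≤ a ≤ 3. From constraints 3 and 8: e ≤ b ≤ 2. Hence d + e ≤ 5. But constraint 9 requires d + e ≥ 7, and 7 > 5. Contradiction.

Unsatisfiable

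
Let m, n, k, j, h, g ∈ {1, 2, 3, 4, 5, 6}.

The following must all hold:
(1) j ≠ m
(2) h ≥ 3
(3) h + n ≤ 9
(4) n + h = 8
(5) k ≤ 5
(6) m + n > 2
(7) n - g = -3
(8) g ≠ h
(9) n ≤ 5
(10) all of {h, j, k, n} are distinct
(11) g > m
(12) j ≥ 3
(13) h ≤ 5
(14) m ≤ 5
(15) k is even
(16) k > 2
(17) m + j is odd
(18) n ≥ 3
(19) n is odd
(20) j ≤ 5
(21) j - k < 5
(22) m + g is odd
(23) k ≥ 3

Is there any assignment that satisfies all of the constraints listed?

Unsatisfiable

Constraints 2, 5, 9, 12, 13, 18, 20, and 23 confine each of h, j, k, n to the 3 values {3, …, 5}.
Constraint 10 requires all 4 of them to be distinct, but only 3 values are available — impossible by the pigeonhole principle.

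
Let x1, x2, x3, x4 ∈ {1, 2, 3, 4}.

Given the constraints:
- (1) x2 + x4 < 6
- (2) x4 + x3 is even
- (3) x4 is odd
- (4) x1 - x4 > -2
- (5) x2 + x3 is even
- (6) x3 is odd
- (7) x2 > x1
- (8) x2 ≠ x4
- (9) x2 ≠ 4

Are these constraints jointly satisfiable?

Try x1 = 1, x2 = 3, x3 = 3, x4 = 1.
Check constraint 1: x2 + x4 = 4; constraint 4: x1 - x4 = 0. The remaining constraints are straightforward to verify.

Satisfiable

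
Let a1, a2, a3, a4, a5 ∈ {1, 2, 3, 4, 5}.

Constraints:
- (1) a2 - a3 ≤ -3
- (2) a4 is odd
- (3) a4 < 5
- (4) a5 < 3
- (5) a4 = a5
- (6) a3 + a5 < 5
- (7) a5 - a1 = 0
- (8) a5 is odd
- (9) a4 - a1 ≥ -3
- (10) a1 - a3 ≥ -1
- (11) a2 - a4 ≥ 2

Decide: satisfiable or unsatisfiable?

Constraints 1, 9, 10, and 11 give a4 − a1 ≥ -3, a1 − a3 ≥ -1, a3 − a2 ≥ 3, a2 − a4 ≥ 2.
Adding all 4 inequalities: the left sides telescope to 0, and the right sides sum to (-3) + (-1) + 3 + 2 = 1. So 0 ≥ 1, which is false.

Unsatisfiable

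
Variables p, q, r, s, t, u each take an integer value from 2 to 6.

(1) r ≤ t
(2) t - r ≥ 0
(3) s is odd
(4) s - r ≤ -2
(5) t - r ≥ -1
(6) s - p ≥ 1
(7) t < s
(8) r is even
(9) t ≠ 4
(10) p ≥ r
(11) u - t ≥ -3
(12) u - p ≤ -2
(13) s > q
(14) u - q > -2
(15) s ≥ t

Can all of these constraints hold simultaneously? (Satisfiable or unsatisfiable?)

Unsatisfiable

Constraints 4, 5, 6, 11, and 12 give u − t ≥ -3, t − r ≥ -1, r − s ≥ 2, s − p ≥ 1, p − u ≥ 2.
Adding all 5 inequalities: the left sides telescope to 0, and the right sides sum to (-3) + (-1) + 2 + 1 + 2 = 1. So 0 ≥ 1, which is false.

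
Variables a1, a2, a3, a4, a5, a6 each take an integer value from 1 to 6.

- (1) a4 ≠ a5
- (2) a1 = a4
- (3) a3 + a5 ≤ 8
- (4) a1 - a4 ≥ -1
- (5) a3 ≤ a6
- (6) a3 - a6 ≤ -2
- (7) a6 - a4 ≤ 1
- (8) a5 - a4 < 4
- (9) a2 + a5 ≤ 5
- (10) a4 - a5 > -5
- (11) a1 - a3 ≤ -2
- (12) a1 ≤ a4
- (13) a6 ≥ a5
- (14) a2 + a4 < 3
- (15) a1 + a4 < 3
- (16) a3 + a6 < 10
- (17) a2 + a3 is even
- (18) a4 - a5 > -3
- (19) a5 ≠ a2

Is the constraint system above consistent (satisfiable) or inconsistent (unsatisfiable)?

Constraints 4, 6, 7, and 11 give a4 − a6 ≥ -1, a6 − a3 ≥ 2, a3 − a1 ≥ 2, a1 − a4 ≥ -1.
Adding all 4 inequalities: the left sides telescope to 0, and the right sides sum to (-1) + 2 + 2 + (-1) = 2. So 0 ≥ 2, which is false.

Unsatisfiable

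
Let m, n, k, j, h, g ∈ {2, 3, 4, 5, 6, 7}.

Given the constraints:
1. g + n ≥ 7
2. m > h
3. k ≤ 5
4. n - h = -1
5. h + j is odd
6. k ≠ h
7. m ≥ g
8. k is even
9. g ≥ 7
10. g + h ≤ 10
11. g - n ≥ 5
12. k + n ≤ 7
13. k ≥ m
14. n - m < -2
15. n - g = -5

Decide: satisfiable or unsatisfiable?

Unsatisfiable

From constraints 7 and 9: m ≥ g and g ≥ 7, so m ≥ 7. From constraints 3 and 13: m ≤ k and k ≤ 5, so m ≤ 5. But 5 < 7, so no value of m works.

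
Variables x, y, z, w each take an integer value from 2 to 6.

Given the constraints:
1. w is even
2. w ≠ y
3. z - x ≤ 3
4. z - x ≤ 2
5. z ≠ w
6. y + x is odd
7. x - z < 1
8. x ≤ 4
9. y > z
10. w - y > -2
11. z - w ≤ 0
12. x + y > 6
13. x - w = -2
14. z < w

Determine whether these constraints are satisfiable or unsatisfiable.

Setting (x, y, z, w) = (2, 5, 2, 4) satisfies everything: constraint 3: z - x = 0; constraint 4: z - x = 0; constraint 7: x - z = 0, and the others follow.

Satisfiable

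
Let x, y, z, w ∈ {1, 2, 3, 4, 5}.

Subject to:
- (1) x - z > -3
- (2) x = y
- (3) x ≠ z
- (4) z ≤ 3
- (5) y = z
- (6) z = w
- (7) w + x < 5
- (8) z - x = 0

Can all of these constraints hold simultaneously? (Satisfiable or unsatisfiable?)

From constraints 2 and 5, x = y = z, so x = z. But constraint 3 says x ≠ z. Contradiction.

Unsatisfiable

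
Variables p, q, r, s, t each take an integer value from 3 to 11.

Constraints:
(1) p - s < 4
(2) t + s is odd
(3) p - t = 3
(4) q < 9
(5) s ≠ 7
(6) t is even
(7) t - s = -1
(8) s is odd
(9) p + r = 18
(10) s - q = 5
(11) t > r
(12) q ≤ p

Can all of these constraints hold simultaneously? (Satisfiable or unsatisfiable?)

Satisfiable

One satisfying assignment is p = 11, q = 4, r = 7, s = 9, t = 8.
For the less obvious constraints — constraint 1: p - s = 2; constraint 3: p - t = 3; constraint 7: t - s = -1 — and the others hold by inspection.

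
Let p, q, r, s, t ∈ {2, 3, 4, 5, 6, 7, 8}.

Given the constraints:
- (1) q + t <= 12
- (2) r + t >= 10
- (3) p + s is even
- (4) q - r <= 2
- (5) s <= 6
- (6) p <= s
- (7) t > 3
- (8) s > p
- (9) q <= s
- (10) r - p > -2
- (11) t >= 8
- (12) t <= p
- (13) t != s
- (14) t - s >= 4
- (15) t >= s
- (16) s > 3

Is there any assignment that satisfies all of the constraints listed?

Unsatisfiable

From constraints 11 and 12: p ≥ t and t ≥ 8, so p ≥ 8. From constraints 5 and 6: p ≤ s and s ≤ 6, so p ≤ 6. But 6 < 8, so no value of p works.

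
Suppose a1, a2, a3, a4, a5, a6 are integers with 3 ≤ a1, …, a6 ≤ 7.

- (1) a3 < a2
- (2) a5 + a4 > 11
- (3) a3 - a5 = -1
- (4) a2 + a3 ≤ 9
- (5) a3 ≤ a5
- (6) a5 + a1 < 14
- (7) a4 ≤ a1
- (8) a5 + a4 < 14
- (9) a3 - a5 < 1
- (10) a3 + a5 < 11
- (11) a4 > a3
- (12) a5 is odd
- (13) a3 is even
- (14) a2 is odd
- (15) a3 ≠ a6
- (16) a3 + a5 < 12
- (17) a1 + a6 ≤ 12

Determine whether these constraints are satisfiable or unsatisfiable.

Satisfiable

Setting (a1, a2, a3, a4, a5, a6) = (7, 5, 4, 7, 5, 5) satisfies everything: constraint 2: a5 + a4 = 12; constraint 3: a3 - a5 = -1; constraint 4: a2 + a3 = 9, and the others follow.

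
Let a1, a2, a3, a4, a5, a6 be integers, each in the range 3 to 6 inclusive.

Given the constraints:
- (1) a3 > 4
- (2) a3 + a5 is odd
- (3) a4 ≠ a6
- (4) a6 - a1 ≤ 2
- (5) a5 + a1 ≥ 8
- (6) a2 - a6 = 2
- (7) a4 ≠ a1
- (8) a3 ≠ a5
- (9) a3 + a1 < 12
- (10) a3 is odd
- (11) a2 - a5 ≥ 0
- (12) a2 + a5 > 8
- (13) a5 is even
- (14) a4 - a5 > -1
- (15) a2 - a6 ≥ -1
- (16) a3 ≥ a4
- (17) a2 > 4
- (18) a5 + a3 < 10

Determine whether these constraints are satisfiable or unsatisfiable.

Take a1 = 4, a2 = 6, a3 = 5, a4 = 5, a5 = 4, a6 = 4. Then constraint 4: a6 - a1 = 0; constraint 5: a5 + a1 = 8; constraint 6: a2 - a6 = 2, and every other listed constraint is also met.

Satisfiable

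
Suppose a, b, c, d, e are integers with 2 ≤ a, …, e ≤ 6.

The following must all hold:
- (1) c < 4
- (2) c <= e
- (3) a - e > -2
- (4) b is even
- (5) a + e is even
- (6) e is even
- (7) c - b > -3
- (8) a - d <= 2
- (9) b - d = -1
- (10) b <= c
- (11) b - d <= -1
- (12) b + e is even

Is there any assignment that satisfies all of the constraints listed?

One satisfying assignment is a = 2, b = 2, c = 2, d = 3, e = 2.
For the less obvious constraints — constraint 3: a - e = 0; constraint 7: c - b = 0; constraint 8: a - d = -1 — and the others hold by inspection.

Satisfiable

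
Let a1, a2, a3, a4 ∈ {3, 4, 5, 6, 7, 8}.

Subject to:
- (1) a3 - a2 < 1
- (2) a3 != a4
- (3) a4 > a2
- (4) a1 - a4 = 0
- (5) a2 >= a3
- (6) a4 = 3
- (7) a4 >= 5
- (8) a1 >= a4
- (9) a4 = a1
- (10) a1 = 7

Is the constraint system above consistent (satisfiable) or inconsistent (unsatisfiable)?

Constraint 6 fixes a4 = 3 and constraint 10 fixes a1 = 7, but constraint 9 requires a4 = a1. Since 3 ≠ 7, contradiction.

Unsatisfiable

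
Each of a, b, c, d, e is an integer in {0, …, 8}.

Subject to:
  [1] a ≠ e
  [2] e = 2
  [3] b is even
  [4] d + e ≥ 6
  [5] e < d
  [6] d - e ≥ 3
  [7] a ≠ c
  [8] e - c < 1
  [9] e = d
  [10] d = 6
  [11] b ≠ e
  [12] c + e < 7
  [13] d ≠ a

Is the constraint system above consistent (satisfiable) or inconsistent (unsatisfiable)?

Unsatisfiable

Constraint 2 fixes e = 2 and constraint 10 fixes d = 6, but constraint 9 requires e = d. Since 2 ≠ 6, contradiction.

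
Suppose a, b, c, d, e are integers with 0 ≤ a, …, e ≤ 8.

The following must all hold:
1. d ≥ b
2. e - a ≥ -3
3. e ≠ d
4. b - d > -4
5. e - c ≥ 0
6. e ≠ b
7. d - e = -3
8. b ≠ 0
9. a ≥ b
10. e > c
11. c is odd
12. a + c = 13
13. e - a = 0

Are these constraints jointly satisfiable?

Satisfiable

Take a = 8, b = 4, c = 5, d = 5, e = 8. Then constraint 2: e - a = 0; constraint 4: b - d = -1, and every other listed constraint is also met.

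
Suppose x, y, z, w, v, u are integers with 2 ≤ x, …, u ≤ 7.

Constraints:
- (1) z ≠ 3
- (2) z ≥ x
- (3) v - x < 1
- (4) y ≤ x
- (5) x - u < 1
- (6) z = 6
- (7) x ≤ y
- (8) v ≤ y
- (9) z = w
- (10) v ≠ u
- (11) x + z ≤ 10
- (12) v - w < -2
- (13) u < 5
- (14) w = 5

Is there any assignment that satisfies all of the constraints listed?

Constraint 6 fixes z = 6 and constraint 14 fixes w = 5, but constraint 9 requires z = w. Since 6 ≠ 5, contradiction.

Unsatisfiable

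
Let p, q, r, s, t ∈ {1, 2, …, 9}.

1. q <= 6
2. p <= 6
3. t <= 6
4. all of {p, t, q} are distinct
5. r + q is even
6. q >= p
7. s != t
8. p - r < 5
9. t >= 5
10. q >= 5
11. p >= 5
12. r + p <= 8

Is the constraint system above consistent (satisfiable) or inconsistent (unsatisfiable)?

Constraints 1, 2, 3, 9, 10, and 11 confine each of p, t, q to the 2 values {5, 6}.
Constraint 4 requires all 3 of them to be distinct, but only 2 values are available — impossible by the pigeonhole principle.

Unsatisfiable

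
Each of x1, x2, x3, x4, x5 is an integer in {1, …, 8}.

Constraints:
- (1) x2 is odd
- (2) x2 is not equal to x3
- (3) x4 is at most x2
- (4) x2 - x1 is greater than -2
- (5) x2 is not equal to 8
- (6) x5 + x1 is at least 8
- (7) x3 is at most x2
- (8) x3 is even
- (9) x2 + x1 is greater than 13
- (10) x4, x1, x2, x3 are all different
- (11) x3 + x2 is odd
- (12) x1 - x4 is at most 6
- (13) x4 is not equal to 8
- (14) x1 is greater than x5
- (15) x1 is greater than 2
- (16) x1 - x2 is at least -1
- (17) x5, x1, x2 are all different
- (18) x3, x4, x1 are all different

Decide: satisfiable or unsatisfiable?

Satisfiable

Setting (x1, x2, x3, x4, x5) = (8, 7, 6, 3, 3) satisfies everything: constraint 4: x2 - x1 = -1; constraint 6: x5 + x1 = 11; constraint 9: x2 + x1 = 15, and the others follow.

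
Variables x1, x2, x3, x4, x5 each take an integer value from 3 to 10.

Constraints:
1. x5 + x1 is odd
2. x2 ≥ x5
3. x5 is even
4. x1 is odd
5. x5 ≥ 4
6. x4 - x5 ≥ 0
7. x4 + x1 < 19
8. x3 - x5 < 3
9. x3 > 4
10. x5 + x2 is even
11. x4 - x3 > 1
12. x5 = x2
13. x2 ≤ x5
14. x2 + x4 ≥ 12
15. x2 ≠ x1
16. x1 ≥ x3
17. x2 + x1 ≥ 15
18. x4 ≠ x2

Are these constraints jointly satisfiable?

One satisfying assignment is x1 = 9, x2 = 6, x3 = 6, x4 = 8, x5 = 6.
For the less obvious constraints — constraint 6: x4 - x5 = 2; constraint 7: x4 + x1 = 17 — and the others hold by inspection.

Satisfiable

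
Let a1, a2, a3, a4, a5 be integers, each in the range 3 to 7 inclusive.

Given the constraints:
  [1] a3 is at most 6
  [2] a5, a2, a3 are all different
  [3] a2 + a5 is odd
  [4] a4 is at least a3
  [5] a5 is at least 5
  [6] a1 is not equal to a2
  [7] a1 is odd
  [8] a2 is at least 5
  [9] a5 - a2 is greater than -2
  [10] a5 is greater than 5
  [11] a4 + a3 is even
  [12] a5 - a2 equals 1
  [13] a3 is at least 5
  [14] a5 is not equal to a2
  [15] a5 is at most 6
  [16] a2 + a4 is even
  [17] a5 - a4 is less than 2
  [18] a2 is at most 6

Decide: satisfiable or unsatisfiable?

Unsatisfiable

Constraints 1, 5, 8, 13, 15, and 18 confine each of a5, a2, a3 to the 2 values {5, 6}.
Constraint 2 requires all 3 of them to be distinct, but only 2 values are available — impossible by the pigeonhole principle.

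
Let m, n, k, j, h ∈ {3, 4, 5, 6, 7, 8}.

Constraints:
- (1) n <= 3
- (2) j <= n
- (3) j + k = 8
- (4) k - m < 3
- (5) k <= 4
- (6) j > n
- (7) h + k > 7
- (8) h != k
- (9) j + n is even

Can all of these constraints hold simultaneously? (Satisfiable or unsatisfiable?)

Unsatisfiable

From constraints 1 and 2: j ≤ n ≤ 3. From constraint 5: k ≤ 4. Hence j + k ≤ 7. But constraint 3 requires j + k = 8, and 8 > 7. Contradiction.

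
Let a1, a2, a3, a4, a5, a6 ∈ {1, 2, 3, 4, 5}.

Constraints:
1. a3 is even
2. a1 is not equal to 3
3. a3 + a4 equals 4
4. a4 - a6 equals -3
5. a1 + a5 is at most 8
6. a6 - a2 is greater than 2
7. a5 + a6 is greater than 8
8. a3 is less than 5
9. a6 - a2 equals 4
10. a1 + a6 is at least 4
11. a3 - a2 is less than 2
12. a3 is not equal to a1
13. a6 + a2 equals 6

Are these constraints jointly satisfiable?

Setting (a1, a2, a3, a4, a5, a6) = (1, 1, 2, 2, 5, 5) satisfies everything: constraint 3: a3 + a4 = 4; constraint 4: a4 - a6 = -3; constraint 5: a1 + a5 = 6, and the others follow.

Satisfiable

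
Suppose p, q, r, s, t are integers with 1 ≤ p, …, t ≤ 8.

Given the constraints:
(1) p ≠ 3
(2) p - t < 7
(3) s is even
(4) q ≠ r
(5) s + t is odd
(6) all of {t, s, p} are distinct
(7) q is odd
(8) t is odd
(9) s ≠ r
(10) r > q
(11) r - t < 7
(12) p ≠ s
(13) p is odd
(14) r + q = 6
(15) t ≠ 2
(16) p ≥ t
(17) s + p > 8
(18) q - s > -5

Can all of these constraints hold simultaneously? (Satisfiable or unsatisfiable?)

Satisfiable

Setting (p, q, r, s, t) = (5, 1, 5, 4, 1) satisfies everything: constraint 2: p - t = 4; constraint 11: r - t = 4, and the others follow.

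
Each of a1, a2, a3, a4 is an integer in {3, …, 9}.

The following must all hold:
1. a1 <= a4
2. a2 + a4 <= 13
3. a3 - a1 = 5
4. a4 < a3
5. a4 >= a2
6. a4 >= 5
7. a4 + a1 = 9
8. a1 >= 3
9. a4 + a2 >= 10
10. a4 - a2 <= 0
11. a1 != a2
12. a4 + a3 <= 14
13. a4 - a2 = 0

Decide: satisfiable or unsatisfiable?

One satisfying assignment is a1 = 3, a2 = 6, a3 = 8, a4 = 6.
For the less obvious constraints — constraint 2: a2 + a4 = 12; constraint 3: a3 - a1 = 5; constraint 7: a4 + a1 = 9 — and the others hold by inspection.

Satisfiable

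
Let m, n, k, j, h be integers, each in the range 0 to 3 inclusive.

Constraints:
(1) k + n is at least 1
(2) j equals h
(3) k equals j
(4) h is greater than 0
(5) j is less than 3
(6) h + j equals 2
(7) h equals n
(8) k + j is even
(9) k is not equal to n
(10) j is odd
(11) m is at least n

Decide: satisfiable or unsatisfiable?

Unsatisfiable

From constraints 2, 3, and 7, k = j = h = n, so k = n. But constraint 9 says k ≠ n. Contradiction.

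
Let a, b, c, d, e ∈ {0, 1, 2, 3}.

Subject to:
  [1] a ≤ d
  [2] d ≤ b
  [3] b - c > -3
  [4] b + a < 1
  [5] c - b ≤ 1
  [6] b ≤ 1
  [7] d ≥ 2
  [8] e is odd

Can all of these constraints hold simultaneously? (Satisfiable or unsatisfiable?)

Unsatisfiable

From constraint 7: d ≥ 2. From constraints 2 and 6: d ≤ b and b ≤ 1, so d ≤ 1. But 1 < 2, so no value of d works.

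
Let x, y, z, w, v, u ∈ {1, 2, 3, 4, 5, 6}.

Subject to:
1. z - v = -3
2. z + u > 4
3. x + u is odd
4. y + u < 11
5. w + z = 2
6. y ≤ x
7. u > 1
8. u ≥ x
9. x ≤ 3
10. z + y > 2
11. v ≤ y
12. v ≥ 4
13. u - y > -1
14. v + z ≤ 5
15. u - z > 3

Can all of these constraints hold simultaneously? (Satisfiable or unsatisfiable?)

Unsatisfiable

From constraints 11 and 12: y ≥ v and v ≥ 4, so y ≥ 4. From constraints 6 and 9: y ≤ x and x ≤ 3, so y ≤ 3. But 3 < 4, so no value of y works.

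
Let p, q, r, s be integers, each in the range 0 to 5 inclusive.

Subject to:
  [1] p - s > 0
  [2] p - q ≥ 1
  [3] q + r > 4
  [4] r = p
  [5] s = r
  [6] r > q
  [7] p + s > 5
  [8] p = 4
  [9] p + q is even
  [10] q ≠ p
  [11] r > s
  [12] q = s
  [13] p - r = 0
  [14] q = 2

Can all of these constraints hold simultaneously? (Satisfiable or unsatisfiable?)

Unsatisfiable

Constraint 14 fixes q = 2 and constraint 8 fixes p = 4. Constraints 4, 5, and 12 give q = s = r = p, so q = p. But 2 ≠ 4 — contradiction.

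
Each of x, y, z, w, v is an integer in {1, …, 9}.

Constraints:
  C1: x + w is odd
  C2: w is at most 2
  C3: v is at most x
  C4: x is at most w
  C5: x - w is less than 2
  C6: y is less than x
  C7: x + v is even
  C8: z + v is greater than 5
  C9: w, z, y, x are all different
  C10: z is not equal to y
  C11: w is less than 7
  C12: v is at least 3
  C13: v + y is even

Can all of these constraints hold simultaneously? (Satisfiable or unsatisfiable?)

From constraints 3 and 12: x ≥ v and v ≥ 3, so x ≥ 3. From constraints 2 and 4: x ≤ w and w ≤ 2, so x ≤ 2. But 2 < 3, so no value of x works.

Unsatisfiable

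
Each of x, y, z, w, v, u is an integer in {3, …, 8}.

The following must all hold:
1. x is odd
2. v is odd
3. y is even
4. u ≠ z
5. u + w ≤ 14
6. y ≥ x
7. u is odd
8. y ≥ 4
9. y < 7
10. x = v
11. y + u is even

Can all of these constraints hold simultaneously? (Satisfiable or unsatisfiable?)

Unsatisfiable

Constraint 3 makes y even and constraint 7 makes u odd, so y + u must be odd. Constraint 11 says y + u is even — contradiction.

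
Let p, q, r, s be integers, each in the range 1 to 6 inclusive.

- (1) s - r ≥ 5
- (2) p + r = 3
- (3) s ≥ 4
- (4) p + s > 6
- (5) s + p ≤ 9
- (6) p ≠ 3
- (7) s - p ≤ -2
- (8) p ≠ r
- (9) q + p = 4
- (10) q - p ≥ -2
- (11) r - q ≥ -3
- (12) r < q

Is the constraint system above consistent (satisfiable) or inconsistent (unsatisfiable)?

Unsatisfiable

Constraints 1, 7, 10, and 11 give r − q ≥ -3, q − p ≥ -2, p − s ≥ 2, s − r ≥ 5.
Adding all 4 inequalities: the left sides telescope to 0, and the right sides sum to (-3) + (-2) + 2 + 5 = 2. So 0 ≥ 2, which is false.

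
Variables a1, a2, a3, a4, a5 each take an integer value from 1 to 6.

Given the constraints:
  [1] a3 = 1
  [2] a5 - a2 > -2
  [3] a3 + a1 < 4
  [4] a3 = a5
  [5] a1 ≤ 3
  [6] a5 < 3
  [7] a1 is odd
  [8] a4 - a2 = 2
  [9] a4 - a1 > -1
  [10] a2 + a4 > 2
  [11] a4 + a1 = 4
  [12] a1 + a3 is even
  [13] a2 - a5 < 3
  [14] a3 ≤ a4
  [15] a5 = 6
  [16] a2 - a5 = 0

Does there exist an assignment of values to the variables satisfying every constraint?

Unsatisfiable

Constraint 1 fixes a3 = 1 and constraint 15 fixes a5 = 6, but constraint 4 requires a3 = a5. Since 1 ≠ 6, contradiction.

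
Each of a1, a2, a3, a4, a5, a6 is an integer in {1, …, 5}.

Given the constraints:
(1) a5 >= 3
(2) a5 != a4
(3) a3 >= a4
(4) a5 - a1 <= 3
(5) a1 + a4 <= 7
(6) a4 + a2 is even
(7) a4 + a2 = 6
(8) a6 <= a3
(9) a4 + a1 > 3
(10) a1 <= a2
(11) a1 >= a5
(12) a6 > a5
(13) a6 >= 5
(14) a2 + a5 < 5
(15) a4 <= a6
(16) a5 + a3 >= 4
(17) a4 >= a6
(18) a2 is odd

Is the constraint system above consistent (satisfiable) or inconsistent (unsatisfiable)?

Unsatisfiable

From constraints 1 and 11: a1 ≥ a5 ≥ 3. From constraints 13 and 17: a4 ≥ a6 ≥ 5. Hence a1 + a4 ≥ 8. But constraint 5 requires a1 + a4 ≤ 7, and 7 < 8. Contradiction.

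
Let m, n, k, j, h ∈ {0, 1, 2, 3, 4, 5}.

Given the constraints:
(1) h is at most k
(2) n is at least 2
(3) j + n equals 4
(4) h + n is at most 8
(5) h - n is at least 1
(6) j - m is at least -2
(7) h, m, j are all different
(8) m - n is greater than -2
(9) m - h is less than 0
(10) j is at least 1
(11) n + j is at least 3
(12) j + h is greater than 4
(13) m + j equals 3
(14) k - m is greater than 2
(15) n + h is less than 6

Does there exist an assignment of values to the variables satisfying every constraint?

Satisfiable

Take m = 1, n = 2, k = 4, j = 2, h = 3. Then constraint 3: j + n = 4; constraint 4: h + n = 5, and every other listed constraint is also met.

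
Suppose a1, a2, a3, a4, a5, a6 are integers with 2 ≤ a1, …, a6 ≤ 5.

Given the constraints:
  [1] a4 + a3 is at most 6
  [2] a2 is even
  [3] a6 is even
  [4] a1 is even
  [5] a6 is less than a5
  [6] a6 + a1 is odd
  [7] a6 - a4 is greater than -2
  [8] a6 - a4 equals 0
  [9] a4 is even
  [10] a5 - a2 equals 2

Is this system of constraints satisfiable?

Constraint 3 makes a6 even and constraint 4 makes a1 even, so a6 + a1 must be even. Constraint 6 says a6 + a1 is odd — contradiction.

Unsatisfiable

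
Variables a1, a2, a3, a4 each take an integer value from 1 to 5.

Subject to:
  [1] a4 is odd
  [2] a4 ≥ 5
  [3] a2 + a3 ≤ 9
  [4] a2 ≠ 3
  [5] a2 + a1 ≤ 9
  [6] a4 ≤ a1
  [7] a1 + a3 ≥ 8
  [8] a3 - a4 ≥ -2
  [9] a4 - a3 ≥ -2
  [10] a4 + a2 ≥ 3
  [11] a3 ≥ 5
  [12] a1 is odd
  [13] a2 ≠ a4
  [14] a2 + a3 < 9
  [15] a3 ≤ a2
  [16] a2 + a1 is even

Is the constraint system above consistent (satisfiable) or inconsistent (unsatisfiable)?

From constraints 11 and 15: a2 ≥ a3 ≥ 5. From constraints 2 and 6: a1 ≥ a4 ≥ 5. Hence a2 + a1 ≥ 10. But constraint 5 requires a2 + a1 ≤ 9, and 9 < 10. Contradiction.

Unsatisfiable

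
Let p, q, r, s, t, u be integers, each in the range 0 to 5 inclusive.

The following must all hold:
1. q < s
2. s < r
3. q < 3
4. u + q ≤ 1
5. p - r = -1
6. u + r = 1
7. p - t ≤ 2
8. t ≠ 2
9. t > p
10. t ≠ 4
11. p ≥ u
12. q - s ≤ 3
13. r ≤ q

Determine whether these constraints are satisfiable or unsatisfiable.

Unsatisfiable

Constraints 1, 2, and 13 give r ≤ q, q < s, s < r. Chaining: r ≤ q < s < r, which forces r < r — impossible.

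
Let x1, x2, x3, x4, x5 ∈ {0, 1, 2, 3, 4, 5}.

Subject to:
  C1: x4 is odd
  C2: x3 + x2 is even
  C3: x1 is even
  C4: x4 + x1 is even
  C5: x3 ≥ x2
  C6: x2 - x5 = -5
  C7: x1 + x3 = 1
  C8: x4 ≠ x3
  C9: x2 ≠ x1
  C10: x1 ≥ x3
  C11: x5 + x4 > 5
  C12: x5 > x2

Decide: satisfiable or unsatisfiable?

Constraint 1 makes x4 odd and constraint 3 makes x1 even, so x4 + x1 must be odd. Constraint 4 says x4 + x1 is even — contradiction.

Unsatisfiable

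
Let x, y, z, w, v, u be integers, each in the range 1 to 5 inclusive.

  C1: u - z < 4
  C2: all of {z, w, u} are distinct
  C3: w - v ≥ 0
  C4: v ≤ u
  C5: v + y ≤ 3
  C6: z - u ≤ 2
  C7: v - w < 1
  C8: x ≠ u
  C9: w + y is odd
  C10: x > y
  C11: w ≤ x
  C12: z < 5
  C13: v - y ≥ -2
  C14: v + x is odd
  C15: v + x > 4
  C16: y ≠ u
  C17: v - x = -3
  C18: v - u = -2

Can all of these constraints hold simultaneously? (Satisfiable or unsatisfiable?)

Satisfiable

The assignment x = 5, y = 1, z = 3, w = 2, v = 2, u = 4 works:
  constraint 1 holds since u - z = 1.
  constraint 3 holds since w - v = 0.
  constraint 5 holds since v + y = 3.
The rest check out directly.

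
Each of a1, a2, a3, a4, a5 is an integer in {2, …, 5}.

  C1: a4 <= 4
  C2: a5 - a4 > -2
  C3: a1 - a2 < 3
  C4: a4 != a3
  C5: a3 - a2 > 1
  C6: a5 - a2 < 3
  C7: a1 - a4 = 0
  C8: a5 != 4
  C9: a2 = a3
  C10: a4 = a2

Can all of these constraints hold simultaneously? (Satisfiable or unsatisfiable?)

Unsatisfiable

From constraints 9 and 10, a4 = a2 = a3, so a4 = a3. But constraint 4 says a4 ≠ a3. Contradiction.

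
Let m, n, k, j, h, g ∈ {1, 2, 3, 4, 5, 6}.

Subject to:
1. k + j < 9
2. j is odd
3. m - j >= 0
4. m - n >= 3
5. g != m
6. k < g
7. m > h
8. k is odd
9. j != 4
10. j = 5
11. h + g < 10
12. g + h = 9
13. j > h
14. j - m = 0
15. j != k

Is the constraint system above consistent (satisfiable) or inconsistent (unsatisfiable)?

Satisfiable

One satisfying assignment is m = 5, n = 1, k = 1, j = 5, h = 3, g = 6.
For the less obvious constraints — constraint 1: k + j = 6; constraint 3: m - j = 0; constraint 4: m - n = 4 — and the others hold by inspection.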